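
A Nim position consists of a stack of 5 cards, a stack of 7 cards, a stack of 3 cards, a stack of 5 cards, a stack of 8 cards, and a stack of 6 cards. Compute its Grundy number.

10

Write each in binary and XOR column by column:
  0101  (5)
  0111  (7)
  0011  (3)
  0101  (5)
  1000  (8)
  0110  (6)
  ----
  1010  (10)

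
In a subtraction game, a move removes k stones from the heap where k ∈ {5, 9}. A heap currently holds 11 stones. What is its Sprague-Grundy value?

Compute g(0), g(1), … for moves {5, 9}:
g(0) = mex{} = 0
g(1) = mex{} = 0
g(2) = mex{} = 0
g(3) = mex{} = 0
g(4) = mex{} = 0
g(5) = mex{0} = 1
g(6) = mex{0} = 1
g(7) = mex{0} = 1
g(8) = mex{0} = 1
g(9) = mex{0} = 1
g(10) = mex{0,1} = 2
g(11) = mex{0,1} = 2
So g(11) = 2.

2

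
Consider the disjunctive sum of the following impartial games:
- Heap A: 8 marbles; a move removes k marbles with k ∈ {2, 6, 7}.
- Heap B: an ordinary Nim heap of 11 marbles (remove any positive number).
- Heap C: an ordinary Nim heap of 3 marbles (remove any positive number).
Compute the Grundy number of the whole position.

10

Build the Grundy sequence for heap A with g(k) = mex{g(k−s) : s ∈ {2, 6, 7}, s ≤ k}:
k:     0  1  2  3  4  5  6  7  8
g(k):  0  0  1  1  0  0  1  1  2
So g(8) = 2.
Heap B is a plain Nim heap of size 11, so its Grundy value is 11.
Heap C is a plain Nim heap of size 3, so its Grundy value is 3.
The value of a disjunctive sum is the nim-sum of the parts.
Combined value = 2 ⊕ 11 ⊕ 3 = 10.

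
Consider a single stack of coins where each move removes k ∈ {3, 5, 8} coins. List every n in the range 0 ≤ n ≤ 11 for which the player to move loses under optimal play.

Build the Grundy sequence with g(k) = mex{g(k−s) : s ∈ {3, 5, 8}, s ≤ k}:
g(0) = mex{} = 0
g(1) = mex{} = 0
g(2) = mex{} = 0
g(3) = mex{0} = 1
g(4) = mex{0} = 1
g(5) = mex{0} = 1
g(6) = mex{0,1} = 2
g(7) = mex{0,1} = 2
g(8) = mex{0,1} = 2
g(9) = mex{0,1,2} = 3
g(10) = mex{0,1,2} = 3
g(11) = mex{1,2} = 0
The P-positions (g = 0) in 0..11 are 0, 1, 2, 11.

0, 1, 2, 11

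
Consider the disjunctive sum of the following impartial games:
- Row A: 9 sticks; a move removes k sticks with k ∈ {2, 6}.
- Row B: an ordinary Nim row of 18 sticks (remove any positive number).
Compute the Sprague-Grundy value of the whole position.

Build the Grundy sequence for row A with g(k) = mex{g(k−s) : s ∈ {2, 6}, s ≤ k}:
g(0) = mex{} = 0
g(1) = mex{} = 0
g(2) = mex{0} = 1
g(3) = mex{0} = 1
g(4) = mex{1} = 0
g(5) = mex{1} = 0
g(6) = mex{0} = 1
g(7) = mex{0} = 1
g(8) = mex{1} = 0
g(9) = mex{1} = 0
So g(9) = 0.
Row B is a plain Nim row of size 18, so its Grundy value is 18.
By the Sprague-Grundy theorem, the Grundy value of a sum of independent games is the XOR of the component values.
Combined value = 0 XOR 18 = 18.

18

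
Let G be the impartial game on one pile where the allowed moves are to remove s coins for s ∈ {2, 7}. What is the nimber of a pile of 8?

Build the Grundy sequence with g(k) = mex{g(k−s) : s ∈ {2, 7}, s ≤ k}:
g(0) = mex{} = 0
g(1) = mex{} = 0
g(2) = mex{0} = 1
g(3) = mex{0} = 1
g(4) = mex{1} = 0
g(5) = mex{1} = 0
g(6) = mex{0} = 1
g(7) = mex{0} = 1
g(8) = mex{0,1} = 2
So g(8) = 2.

2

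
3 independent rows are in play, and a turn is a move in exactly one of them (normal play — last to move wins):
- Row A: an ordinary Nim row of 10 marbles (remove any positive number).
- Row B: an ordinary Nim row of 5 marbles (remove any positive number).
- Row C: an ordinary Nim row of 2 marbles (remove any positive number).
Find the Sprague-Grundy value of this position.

13

Row A is a plain Nim row of size 10, so its Grundy value is 10.
Row B is a plain Nim row of size 5, so its Grundy value is 5.
Row C is a plain Nim row of size 2, so its Grundy value is 2.
By the Sprague-Grundy theorem, the Grundy value of a sum of independent games is the XOR of the component values.
Combined value = 10 ⊕ 5 ⊕ 2 = 13.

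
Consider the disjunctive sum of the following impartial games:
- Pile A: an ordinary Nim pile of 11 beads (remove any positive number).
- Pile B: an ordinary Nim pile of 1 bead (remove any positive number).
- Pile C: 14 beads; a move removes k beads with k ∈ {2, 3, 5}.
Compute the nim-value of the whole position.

Pile A is a plain Nim pile of size 11, so its Grundy value is 11.
Pile B is a plain Nim pile of size 1, so its Grundy value is 1.
For pile C, compute g(0), g(1), … with moves {2, 3, 5}:
g(0) = mex{} = 0
g(1) = mex{} = 0
g(2) = mex{0} = 1
g(3) = mex{0} = 1
g(4) = mex{0,1} = 2
g(5) = mex{0,1} = 2
g(6) = mex{0,1,2} = 3
g(7) = mex{1,2} = 0
g(8) = mex{1,2,3} = 0
g(9) = mex{0,2,3} = 1
g(10) = mex{0,2} = 1
g(11) = mex{0,1,3} = 2
g(12) = mex{0,1} = 2
g(13) = mex{0,1,2} = 3
g(14) = mex{1,2} = 0
So g(14) = 0.
The value of a disjunctive sum is the nim-sum of the parts.
Combined value = 11 ⊕ 1 ⊕ 0 = 10.

10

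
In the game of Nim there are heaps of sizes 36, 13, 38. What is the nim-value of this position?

Compute the nim-sum pairwise:
36 XOR 13 = 41
41 XOR 38 = 15

15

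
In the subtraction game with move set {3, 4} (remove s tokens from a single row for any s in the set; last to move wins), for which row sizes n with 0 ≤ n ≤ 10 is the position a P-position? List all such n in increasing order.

0, 1, 2, 7, 8, 9

Grundy values for subtraction set {3, 4}:
k:     0  1  2  3  4  5  6  7  8  9 10
g(k):  0  0  0  1  1  1  2  0  0  0  1
The P-positions (g = 0) in 0..10 are 0, 1, 2, 7, 8, 9.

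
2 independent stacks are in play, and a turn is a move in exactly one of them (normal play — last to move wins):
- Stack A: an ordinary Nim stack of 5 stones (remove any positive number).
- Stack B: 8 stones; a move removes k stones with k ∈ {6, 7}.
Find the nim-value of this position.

4

Stack A is a plain Nim stack of size 5, so its Grundy value is 5.
For stack B, compute g(0), g(1), … with moves {6, 7}:
g(0) = mex{} = 0
g(1) = mex{} = 0
g(2) = mex{} = 0
g(3) = mex{} = 0
g(4) = mex{} = 0
g(5) = mex{} = 0
g(6) = mex{0} = 1
g(7) = mex{0} = 1
g(8) = mex{0} = 1
So g(8) = 1.
The value of a disjunctive sum is the nim-sum of the parts.
Combined value = 5 XOR 1 = 4.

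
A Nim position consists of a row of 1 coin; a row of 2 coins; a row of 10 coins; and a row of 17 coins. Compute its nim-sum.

Compute the nim-sum pairwise:
1 XOR 2 = 3
3 XOR 10 = 9
9 XOR 17 = 24

24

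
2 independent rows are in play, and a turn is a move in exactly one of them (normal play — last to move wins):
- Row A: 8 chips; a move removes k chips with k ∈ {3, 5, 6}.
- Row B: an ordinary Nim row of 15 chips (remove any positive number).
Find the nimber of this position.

13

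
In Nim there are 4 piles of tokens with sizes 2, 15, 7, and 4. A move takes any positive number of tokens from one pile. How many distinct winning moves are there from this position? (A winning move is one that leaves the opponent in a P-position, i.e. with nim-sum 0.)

1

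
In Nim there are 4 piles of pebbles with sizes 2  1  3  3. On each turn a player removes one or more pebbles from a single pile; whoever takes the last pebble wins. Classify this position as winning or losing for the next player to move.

Winning position

In binary:
  10  (2)
  01  (1)
  11  (3)
  11  (3)
  --
  11  (3)
The nim-sum is 3 ≠ 0, so this is an N-position: the player to move can win.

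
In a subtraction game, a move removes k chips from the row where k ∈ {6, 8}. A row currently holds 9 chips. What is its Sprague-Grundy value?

Compute g(0), g(1), … for moves {6, 8}:
k:     0  1  2  3  4  5  6  7  8  9
g(k):  0  0  0  0  0  0  1  1  1  1
So g(9) = 1.

1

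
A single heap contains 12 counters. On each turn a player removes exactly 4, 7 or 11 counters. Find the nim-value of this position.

Compute g(0), g(1), … for moves {4, 7, 11}:
g(0) = mex{} = 0
g(1) = mex{} = 0
g(2) = mex{} = 0
g(3) = mex{} = 0
g(4) = mex{0} = 1
g(5) = mex{0} = 1
g(6) = mex{0} = 1
g(7) = mex{0} = 1
g(8) = mex{0,1} = 2
g(9) = mex{0,1} = 2
g(10) = mex{0,1} = 2
g(11) = mex{0,1} = 2
g(12) = mex{0,1,2} = 3
So g(12) = 3.

3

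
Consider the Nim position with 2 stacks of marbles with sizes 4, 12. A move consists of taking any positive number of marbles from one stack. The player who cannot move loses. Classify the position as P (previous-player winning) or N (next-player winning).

N-position

Write each in binary and XOR column by column:
  0100  (4)
  1100  (12)
  ----
  1000  (8)
The nim-sum is 8 ≠ 0, so this is an N-position: the player to move can win.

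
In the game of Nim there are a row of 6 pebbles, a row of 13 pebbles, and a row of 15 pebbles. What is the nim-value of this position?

In binary:
  0110  (6)
  1101  (13)
  1111  (15)
  ----
  0100  (4)

4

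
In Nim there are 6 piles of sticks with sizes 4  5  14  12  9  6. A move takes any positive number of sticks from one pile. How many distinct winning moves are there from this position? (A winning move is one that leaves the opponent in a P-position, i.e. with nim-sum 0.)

In binary:
  0100  (4)
  0101  (5)
  1110  (14)
  1100  (12)
  1001  (9)
  0110  (6)
  ----
  1100  (12)
The overall nim-sum is X = 12. A pile of size p has a winning move iff p XOR X < p (reduce it to p XOR X).
  4: 4 XOR 12 = 8 ≥ 4 — no move.
  5: 5 XOR 12 = 9 ≥ 5 — no move.
  14: 14 XOR 12 = 2 < 14 — winning move (to 2).
  12: 12 XOR 12 = 0 < 12 — winning move (to 0).
  9: 9 XOR 12 = 5 < 9 — winning move (to 5).
  6: 6 XOR 12 = 10 ≥ 6 — no move.
That gives 3 winning moves.

3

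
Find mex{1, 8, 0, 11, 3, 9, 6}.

2

The values 0, 1 are all present; 2 is the first non-negative integer missing from the set.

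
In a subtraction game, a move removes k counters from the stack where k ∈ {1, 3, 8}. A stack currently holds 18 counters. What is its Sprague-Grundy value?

Grundy values for subtraction set {1, 3, 8}:
k:     0  1  2  3  4  5  6  7  8  9 10 11 12 13 14 15 16 17 18
g(k):  0  1  0  1  0  1  0  1  2  3  2  0  1  0  1  0  1  0  1
So g(18) = 1.

1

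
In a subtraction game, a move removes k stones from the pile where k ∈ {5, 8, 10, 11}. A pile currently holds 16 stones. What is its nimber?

0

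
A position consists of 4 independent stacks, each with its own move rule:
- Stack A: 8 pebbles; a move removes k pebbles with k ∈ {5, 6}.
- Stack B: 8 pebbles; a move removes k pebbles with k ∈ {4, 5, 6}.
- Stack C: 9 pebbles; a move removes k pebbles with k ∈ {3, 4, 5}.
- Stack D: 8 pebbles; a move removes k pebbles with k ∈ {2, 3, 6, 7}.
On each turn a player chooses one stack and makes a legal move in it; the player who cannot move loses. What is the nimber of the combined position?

1

Grundy values for stack A (subtraction set {5, 6}):
k:     0  1  2  3  4  5  6  7  8
g(k):  0  0  0  0  0  1  1  1  1
So g(8) = 1.
For stack B, compute g(0), g(1), … with moves {4, 5, 6}:
k:     0  1  2  3  4  5  6  7  8
g(k):  0  0  0  0  1  1  1  1  2
So g(8) = 2.
Build the Grundy sequence for stack C with g(k) = mex{g(k−s) : s ∈ {3, 4, 5}, s ≤ k}:
k:     0  1  2  3  4  5  6  7  8  9
g(k):  0  0  0  1  1  1  2  2  0  0
So g(9) = 0.
For stack D, compute g(0), g(1), … with moves {2, 3, 6, 7}:
g(0) = mex{} = 0
g(1) = mex{} = 0
g(2) = mex{0} = 1
g(3) = mex{0} = 1
g(4) = mex{0,1} = 2
g(5) = mex{1} = 0
g(6) = mex{0,1,2} = 3
g(7) = mex{0,2} = 1
g(8) = mex{0,1,3} = 2
So g(8) = 2.
The value of a disjunctive sum is the nim-sum of the parts.
Combined value = 1 ⊕ 2 ⊕ 0 ⊕ 2 = 1.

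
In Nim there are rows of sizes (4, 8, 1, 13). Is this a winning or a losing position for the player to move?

Losing position

Compute the nim-sum pairwise:
4 XOR 8 = 12
12 XOR 1 = 13
13 XOR 13 = 0
The nim-sum is 0, so this is a P-position: the player to move is in a losing position under optimal play.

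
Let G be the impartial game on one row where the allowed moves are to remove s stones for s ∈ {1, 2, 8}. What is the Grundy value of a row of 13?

1

Compute g(0), g(1), … for moves {1, 2, 8}:
g(0) = mex{} = 0
g(1) = mex{0} = 1
g(2) = mex{0,1} = 2
g(3) = mex{1,2} = 0
g(4) = mex{0,2} = 1
g(5) = mex{0,1} = 2
g(6) = mex{1,2} = 0
g(7) = mex{0,2} = 1
g(8) = mex{0,1} = 2
g(9) = mex{1,2} = 0
g(10) = mex{0,2} = 1
g(11) = mex{0,1} = 2
g(12) = mex{1,2} = 0
g(13) = mex{0,2} = 1
So g(13) = 1.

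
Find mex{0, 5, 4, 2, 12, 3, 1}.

The values 0, 1, 2, 3, 4, 5 are all present; 6 is the first non-negative integer missing from the set.

6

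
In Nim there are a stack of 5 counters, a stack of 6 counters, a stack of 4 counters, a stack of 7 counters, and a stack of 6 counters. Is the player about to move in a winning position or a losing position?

Bitwise XOR of the heap sizes:
  101  (5)
  110  (6)
  100  (4)
  111  (7)
  110  (6)
  ---
  110  (6)
The nim-sum is 6 ≠ 0, so this is an N-position: the player to move can win.

Winning position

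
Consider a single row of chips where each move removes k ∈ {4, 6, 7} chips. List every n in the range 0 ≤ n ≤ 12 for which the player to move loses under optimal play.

0, 1, 2, 3, 11, 12

Build the Grundy sequence with g(k) = mex{g(k−s) : s ∈ {4, 6, 7}, s ≤ k}:
k:     0  1  2  3  4  5  6  7  8  9 10 11 12
g(k):  0  0  0  0  1  1  1  1  2  2  2  0  0
The P-positions (g = 0) in 0..12 are 0, 1, 2, 3, 11, 12.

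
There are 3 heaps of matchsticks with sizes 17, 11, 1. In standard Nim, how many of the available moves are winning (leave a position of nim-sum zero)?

Nim-sum: 17 XOR 11 XOR 1 = 27.
The overall nim-sum is X = 27. A heap of size p has a winning move iff p XOR X < p (reduce it to p XOR X).
  17: 17 XOR 27 = 10 < 17 — winning move (to 10).
  11: 11 XOR 27 = 16 ≥ 11 — no move.
  1: 1 XOR 27 = 26 ≥ 1 — no move.
That gives 1 winning move.

1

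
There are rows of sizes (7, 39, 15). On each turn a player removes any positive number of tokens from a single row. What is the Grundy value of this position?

Bitwise XOR of the heap sizes:
  000111  (7)
  100111  (39)
  001111  (15)
  ------
  101111  (47)

47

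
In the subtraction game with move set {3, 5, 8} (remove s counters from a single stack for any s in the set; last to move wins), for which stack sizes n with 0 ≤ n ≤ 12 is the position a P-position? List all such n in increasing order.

0, 1, 2, 11, 12

Grundy values for subtraction set {3, 5, 8}:
k:     0  1  2  3  4  5  6  7  8  9 10 11 12
g(k):  0  0  0  1  1  1  2  2  2  3  3  0  0
The P-positions (g = 0) in 0..12 are 0, 1, 2, 11, 12.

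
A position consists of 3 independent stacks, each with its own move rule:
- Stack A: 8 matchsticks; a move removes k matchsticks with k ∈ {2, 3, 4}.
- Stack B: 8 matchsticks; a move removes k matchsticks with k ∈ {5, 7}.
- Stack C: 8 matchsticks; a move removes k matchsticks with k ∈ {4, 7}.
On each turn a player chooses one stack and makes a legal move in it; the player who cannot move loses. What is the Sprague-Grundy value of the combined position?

2

Grundy values for stack A (subtraction set {2, 3, 4}):
g(0) = mex{} = 0
g(1) = mex{} = 0
g(2) = mex{0} = 1
g(3) = mex{0} = 1
g(4) = mex{0,1} = 2
g(5) = mex{0,1} = 2
g(6) = mex{1,2} = 0
g(7) = mex{1,2} = 0
g(8) = mex{0,2} = 1
So g(8) = 1.
For stack B, compute g(0), g(1), … with moves {5, 7}:
k:     0  1  2  3  4  5  6  7  8
g(k):  0  0  0  0  0  1  1  1  1
So g(8) = 1.
For stack C, compute g(0), g(1), … with moves {4, 7}:
k:     0  1  2  3  4  5  6  7  8
g(k):  0  0  0  0  1  1  1  1  2
So g(8) = 2.
The value of a disjunctive sum is the nim-sum of the parts.
Combined value = 1 XOR 1 XOR 2 = 2.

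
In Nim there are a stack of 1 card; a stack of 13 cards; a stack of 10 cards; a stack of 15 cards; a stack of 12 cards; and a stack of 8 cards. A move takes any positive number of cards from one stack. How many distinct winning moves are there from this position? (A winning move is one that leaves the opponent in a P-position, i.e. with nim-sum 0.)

Compute the nim-sum pairwise:
1 ^ 13 = 12
12 ^ 10 = 6
6 ^ 15 = 9
9 ^ 12 = 5
5 ^ 8 = 13
The overall nim-sum is X = 13. A stack of size p has a winning move iff p XOR X < p (reduce it to p XOR X).
  1: 1 XOR 13 = 12 ≥ 1 — no move.
  13: 13 XOR 13 = 0 < 13 — winning move (to 0).
  10: 10 XOR 13 = 7 < 10 — winning move (to 7).
  15: 15 XOR 13 = 2 < 15 — winning move (to 2).
  12: 12 XOR 13 = 1 < 12 — winning move (to 1).
  8: 8 XOR 13 = 5 < 8 — winning move (to 5).
That gives 5 winning moves.

5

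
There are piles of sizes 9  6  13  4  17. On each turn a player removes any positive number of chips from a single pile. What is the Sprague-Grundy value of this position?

23

Bitwise XOR of the heap sizes:
  01001  (9)
  00110  (6)
  01101  (13)
  00100  (4)
  10001  (17)
  -----
  10111  (23)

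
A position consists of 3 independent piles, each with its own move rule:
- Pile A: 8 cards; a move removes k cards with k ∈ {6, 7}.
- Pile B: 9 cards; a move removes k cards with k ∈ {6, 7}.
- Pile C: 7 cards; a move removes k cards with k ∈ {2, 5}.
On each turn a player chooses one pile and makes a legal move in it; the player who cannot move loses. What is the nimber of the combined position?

0

For pile A, compute g(0), g(1), … with moves {6, 7}:
g(0) = mex{} = 0
g(1) = mex{} = 0
g(2) = mex{} = 0
g(3) = mex{} = 0
g(4) = mex{} = 0
g(5) = mex{} = 0
g(6) = mex{0} = 1
g(7) = mex{0} = 1
g(8) = mex{0} = 1
So g(8) = 1.
Build the Grundy sequence for pile B with g(k) = mex{g(k−s) : s ∈ {6, 7}, s ≤ k}:
g(0) = mex{} = 0
g(1) = mex{} = 0
g(2) = mex{} = 0
g(3) = mex{} = 0
g(4) = mex{} = 0
g(5) = mex{} = 0
g(6) = mex{0} = 1
g(7) = mex{0} = 1
g(8) = mex{0} = 1
g(9) = mex{0} = 1
So g(9) = 1.
Build the Grundy sequence for pile C with g(k) = mex{g(k−s) : s ∈ {2, 5}, s ≤ k}:
g(0) = mex{} = 0
g(1) = mex{} = 0
g(2) = mex{0} = 1
g(3) = mex{0} = 1
g(4) = mex{1} = 0
g(5) = mex{0,1} = 2
g(6) = mex{0} = 1
g(7) = mex{1,2} = 0
So g(7) = 0.
By the Sprague-Grundy theorem, the Grundy value of a sum of independent games is the XOR of the component values.
Combined value = 1 XOR 1 XOR 0 = 0.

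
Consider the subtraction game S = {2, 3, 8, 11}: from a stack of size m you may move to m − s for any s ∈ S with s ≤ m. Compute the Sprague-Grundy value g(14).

2

Compute g(0), g(1), … for moves {2, 3, 8, 11}:
k:     0  1  2  3  4  5  6  7  8  9 10 11 12 13 14
g(k):  0  0  1  1  2  0  0  1  1  2  0  3  1  2  2
So g(14) = 2.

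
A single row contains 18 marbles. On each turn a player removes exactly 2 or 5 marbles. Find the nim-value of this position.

Grundy values for subtraction set {2, 5}:
k:     0  1  2  3  4  5  6  7  8  9 10 11 12 13 14 15 16 17 18
g(k):  0  0  1  1  0  2  1  0  0  1  1  0  2  1  0  0  1  1  0
So g(18) = 0.

0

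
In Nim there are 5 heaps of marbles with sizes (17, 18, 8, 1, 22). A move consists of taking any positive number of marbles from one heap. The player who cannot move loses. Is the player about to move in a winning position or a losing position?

Winning position

Nim-sum: 17 ^ 18 ^ 8 ^ 1 ^ 22 = 28.
The nim-sum is 28 ≠ 0, so this is an N-position: the player to move can win.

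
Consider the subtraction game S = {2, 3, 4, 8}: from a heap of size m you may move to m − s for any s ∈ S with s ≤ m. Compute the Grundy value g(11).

2

Build the Grundy sequence with g(k) = mex{g(k−s) : s ∈ {2, 3, 4, 8}, s ≤ k}:
k:     0  1  2  3  4  5  6  7  8  9 10 11
g(k):  0  0  1  1  2  2  0  0  1  1  2  2
So g(11) = 2.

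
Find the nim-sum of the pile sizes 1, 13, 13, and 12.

Write each in binary and XOR column by column:
  0001  (1)
  1101  (13)
  1101  (13)
  1100  (12)
  ----
  1101  (13)

13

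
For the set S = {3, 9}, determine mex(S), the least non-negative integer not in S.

0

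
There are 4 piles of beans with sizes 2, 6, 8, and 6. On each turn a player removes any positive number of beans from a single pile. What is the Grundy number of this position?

In binary:
  0010  (2)
  0110  (6)
  1000  (8)
  0110  (6)
  ----
  1010  (10)

10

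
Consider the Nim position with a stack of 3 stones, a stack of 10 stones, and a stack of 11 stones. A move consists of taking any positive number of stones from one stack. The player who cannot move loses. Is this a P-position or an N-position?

N-position

Nim-sum: 3 ⊕ 10 ⊕ 11 = 2.
The nim-sum is 2 ≠ 0, so this is an N-position: the player to move can win.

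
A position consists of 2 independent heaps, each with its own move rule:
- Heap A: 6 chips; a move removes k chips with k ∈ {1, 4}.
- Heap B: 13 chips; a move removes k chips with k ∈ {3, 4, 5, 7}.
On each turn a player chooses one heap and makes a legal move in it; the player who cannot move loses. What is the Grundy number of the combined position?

Build the Grundy sequence for heap A with g(k) = mex{g(k−s) : s ∈ {1, 4}, s ≤ k}:
g(0) = mex{} = 0
g(1) = mex{0} = 1
g(2) = mex{1} = 0
g(3) = mex{0} = 1
g(4) = mex{0,1} = 2
g(5) = mex{1,2} = 0
g(6) = mex{0} = 1
So g(6) = 1.
Build the Grundy sequence for heap B with g(k) = mex{g(k−s) : s ∈ {3, 4, 5, 7}, s ≤ k}:
g(0) = mex{} = 0
g(1) = mex{} = 0
g(2) = mex{} = 0
g(3) = mex{0} = 1
g(4) = mex{0} = 1
g(5) = mex{0} = 1
g(6) = mex{0,1} = 2
g(7) = mex{0,1} = 2
g(8) = mex{0,1} = 2
g(9) = mex{0,1,2} = 3
g(10) = mex{1,2} = 0
g(11) = mex{1,2} = 0
g(12) = mex{1,2,3} = 0
g(13) = mex{0,2,3} = 1
So g(13) = 1.
The value of a disjunctive sum is the nim-sum of the parts.
Combined value = 1 ⊕ 1 = 0.

0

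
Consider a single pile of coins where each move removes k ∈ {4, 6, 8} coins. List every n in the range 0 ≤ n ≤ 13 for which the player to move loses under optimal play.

Compute g(0), g(1), … for moves {4, 6, 8}:
g(0) = mex{} = 0
g(1) = mex{} = 0
g(2) = mex{} = 0
g(3) = mex{} = 0
g(4) = mex{0} = 1
g(5) = mex{0} = 1
g(6) = mex{0} = 1
g(7) = mex{0} = 1
g(8) = mex{0,1} = 2
g(9) = mex{0,1} = 2
g(10) = mex{0,1} = 2
g(11) = mex{0,1} = 2
g(12) = mex{1,2} = 0
g(13) = mex{1,2} = 0
The P-positions (g = 0) in 0..13 are 0, 1, 2, 3, 12, 13.

0, 1, 2, 3, 12, 13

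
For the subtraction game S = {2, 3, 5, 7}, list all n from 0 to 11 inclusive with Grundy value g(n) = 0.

0, 1, 9, 10

Build the Grundy sequence with g(k) = mex{g(k−s) : s ∈ {2, 3, 5, 7}, s ≤ k}:
k:     0  1  2  3  4  5  6  7  8  9 10 11
g(k):  0  0  1  1  2  2  3  3  4  0  0  1
The P-positions (g = 0) in 0..11 are 0, 1, 9, 10.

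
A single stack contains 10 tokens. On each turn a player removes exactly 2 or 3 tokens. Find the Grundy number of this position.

0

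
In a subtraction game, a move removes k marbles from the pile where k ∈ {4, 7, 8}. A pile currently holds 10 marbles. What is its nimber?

2

Build the Grundy sequence with g(k) = mex{g(k−s) : s ∈ {4, 7, 8}, s ≤ k}:
g(0) = mex{} = 0
g(1) = mex{} = 0
g(2) = mex{} = 0
g(3) = mex{} = 0
g(4) = mex{0} = 1
g(5) = mex{0} = 1
g(6) = mex{0} = 1
g(7) = mex{0} = 1
g(8) = mex{0,1} = 2
g(9) = mex{0,1} = 2
g(10) = mex{0,1} = 2
So g(10) = 2.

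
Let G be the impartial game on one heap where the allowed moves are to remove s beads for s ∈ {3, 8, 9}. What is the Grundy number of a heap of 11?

Compute g(0), g(1), … for moves {3, 8, 9}:
g(0) = mex{} = 0
g(1) = mex{} = 0
g(2) = mex{} = 0
g(3) = mex{0} = 1
g(4) = mex{0} = 1
g(5) = mex{0} = 1
g(6) = mex{1} = 0
g(7) = mex{1} = 0
g(8) = mex{0,1} = 2
g(9) = mex{0} = 1
g(10) = mex{0} = 1
g(11) = mex{0,1,2} = 3
So g(11) = 3.

3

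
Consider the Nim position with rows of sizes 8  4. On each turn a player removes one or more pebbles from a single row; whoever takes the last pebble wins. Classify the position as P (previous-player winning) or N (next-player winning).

N-position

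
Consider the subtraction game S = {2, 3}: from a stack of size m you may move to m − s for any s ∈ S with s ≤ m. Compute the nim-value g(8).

Build the Grundy sequence with g(k) = mex{g(k−s) : s ∈ {2, 3}, s ≤ k}:
k:     0  1  2  3  4  5  6  7  8
g(k):  0  0  1  1  2  0  0  1  1
So g(8) = 1.

1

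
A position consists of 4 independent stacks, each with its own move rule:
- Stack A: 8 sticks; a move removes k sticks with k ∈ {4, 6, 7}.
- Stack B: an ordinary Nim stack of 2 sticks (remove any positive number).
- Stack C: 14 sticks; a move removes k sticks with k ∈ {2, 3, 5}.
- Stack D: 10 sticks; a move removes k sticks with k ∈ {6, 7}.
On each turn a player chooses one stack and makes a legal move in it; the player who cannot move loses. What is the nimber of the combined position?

1

Build the Grundy sequence for stack A with g(k) = mex{g(k−s) : s ∈ {4, 6, 7}, s ≤ k}:
g(0) = mex{} = 0
g(1) = mex{} = 0
g(2) = mex{} = 0
g(3) = mex{} = 0
g(4) = mex{0} = 1
g(5) = mex{0} = 1
g(6) = mex{0} = 1
g(7) = mex{0} = 1
g(8) = mex{0,1} = 2
So g(8) = 2.
Stack B is a plain Nim stack of size 2, so its Grundy value is 2.
For stack C, compute g(0), g(1), … with moves {2, 3, 5}:
g(0) = mex{} = 0
g(1) = mex{} = 0
g(2) = mex{0} = 1
g(3) = mex{0} = 1
g(4) = mex{0,1} = 2
g(5) = mex{0,1} = 2
g(6) = mex{0,1,2} = 3
g(7) = mex{1,2} = 0
g(8) = mex{1,2,3} = 0
g(9) = mex{0,2,3} = 1
g(10) = mex{0,2} = 1
g(11) = mex{0,1,3} = 2
g(12) = mex{0,1} = 2
g(13) = mex{0,1,2} = 3
g(14) = mex{1,2} = 0
So g(14) = 0.
Build the Grundy sequence for stack D with g(k) = mex{g(k−s) : s ∈ {6, 7}, s ≤ k}:
g(0) = mex{} = 0
g(1) = mex{} = 0
g(2) = mex{} = 0
g(3) = mex{} = 0
g(4) = mex{} = 0
g(5) = mex{} = 0
g(6) = mex{0} = 1
g(7) = mex{0} = 1
g(8) = mex{0} = 1
g(9) = mex{0} = 1
g(10) = mex{0} = 1
So g(10) = 1.
By the Sprague-Grundy theorem, the Grundy value of a sum of independent games is the XOR of the component values.
Combined value = 2 XOR 2 XOR 0 XOR 1 = 1.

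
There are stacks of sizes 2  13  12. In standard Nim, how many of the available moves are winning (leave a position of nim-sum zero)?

1

Nim-sum: 2 ^ 13 ^ 12 = 3.
The overall nim-sum is X = 3. A stack of size p has a winning move iff p XOR X < p (reduce it to p XOR X).
  2: 2 XOR 3 = 1 < 2 — winning move (to 1).
  13: 13 XOR 3 = 14 ≥ 13 — no move.
  12: 12 XOR 3 = 15 ≥ 12 — no move.
That gives 1 winning move.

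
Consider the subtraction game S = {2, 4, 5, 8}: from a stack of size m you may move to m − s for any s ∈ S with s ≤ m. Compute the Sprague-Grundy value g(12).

1

Build the Grundy sequence with g(k) = mex{g(k−s) : s ∈ {2, 4, 5, 8}, s ≤ k}:
g(0) = mex{} = 0
g(1) = mex{} = 0
g(2) = mex{0} = 1
g(3) = mex{0} = 1
g(4) = mex{0,1} = 2
g(5) = mex{0,1} = 2
g(6) = mex{0,1,2} = 3
g(7) = mex{1,2} = 0
g(8) = mex{0,1,2,3} = 4
g(9) = mex{0,2} = 1
g(10) = mex{1,2,3,4} = 0
g(11) = mex{0,1,3} = 2
g(12) = mex{0,2,4} = 1
So g(12) = 1.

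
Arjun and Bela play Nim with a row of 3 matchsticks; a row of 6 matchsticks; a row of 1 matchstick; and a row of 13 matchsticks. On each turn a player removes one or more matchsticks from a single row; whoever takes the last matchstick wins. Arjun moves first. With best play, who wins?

Arjun wins

Write each in binary and XOR column by column:
  0011  (3)
  0110  (6)
  0001  (1)
  1101  (13)
  ----
  1001  (9)
The nim-sum is 9 ≠ 0, so this is an N-position: the player to move can win; Arjun has a winning move.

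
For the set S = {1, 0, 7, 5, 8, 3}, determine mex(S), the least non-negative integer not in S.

2

The values 0, 1 are all present; 2 is the first non-negative integer missing from the set.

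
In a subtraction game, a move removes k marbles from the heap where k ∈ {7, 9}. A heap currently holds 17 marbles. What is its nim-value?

Grundy values for subtraction set {7, 9}:
k:     0  1  2  3  4  5  6  7  8  9 10 11 12 13 14 15 16 17
g(k):  0  0  0  0  0  0  0  1  1  1  1  1  1  1  2  2  0  0
So g(17) = 0.

0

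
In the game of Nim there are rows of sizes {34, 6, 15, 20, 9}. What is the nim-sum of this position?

54

Nim-sum: 34 XOR 6 XOR 15 XOR 20 XOR 9 = 54.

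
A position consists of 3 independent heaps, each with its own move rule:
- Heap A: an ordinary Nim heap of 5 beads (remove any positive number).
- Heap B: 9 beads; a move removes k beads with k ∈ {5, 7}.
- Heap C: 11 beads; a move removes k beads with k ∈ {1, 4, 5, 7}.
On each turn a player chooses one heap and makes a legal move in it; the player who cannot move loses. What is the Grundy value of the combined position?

5

Heap A is a plain Nim heap of size 5, so its Grundy value is 5.
Grundy values for heap B (subtraction set {5, 7}):
g(0) = mex{} = 0
g(1) = mex{} = 0
g(2) = mex{} = 0
g(3) = mex{} = 0
g(4) = mex{} = 0
g(5) = mex{0} = 1
g(6) = mex{0} = 1
g(7) = mex{0} = 1
g(8) = mex{0} = 1
g(9) = mex{0} = 1
So g(9) = 1.
For heap C, compute g(0), g(1), … with moves {1, 4, 5, 7}:
g(0) = mex{} = 0
g(1) = mex{0} = 1
g(2) = mex{1} = 0
g(3) = mex{0} = 1
g(4) = mex{0,1} = 2
g(5) = mex{0,1,2} = 3
g(6) = mex{0,1,3} = 2
g(7) = mex{0,1,2} = 3
g(8) = mex{1,2,3} = 0
g(9) = mex{0,2,3} = 1
g(10) = mex{1,2,3} = 0
g(11) = mex{0,2,3} = 1
So g(11) = 1.
By the Sprague-Grundy theorem, the Grundy value of a sum of independent games is the XOR of the component values.
Combined value = 5 XOR 1 XOR 1 = 5.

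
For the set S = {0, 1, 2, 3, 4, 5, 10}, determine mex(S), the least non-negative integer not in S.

6

The values 0, 1, 2, 3, 4, 5 are all present; 6 is the first non-negative integer missing from the set.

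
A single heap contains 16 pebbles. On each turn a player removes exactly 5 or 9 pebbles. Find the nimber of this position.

Build the Grundy sequence with g(k) = mex{g(k−s) : s ∈ {5, 9}, s ≤ k}:
k:     0  1  2  3  4  5  6  7  8  9 10 11 12 13 14 15 16
g(k):  0  0  0  0  0  1  1  1  1  1  2  2  2  2  0  0  0
So g(16) = 0.

0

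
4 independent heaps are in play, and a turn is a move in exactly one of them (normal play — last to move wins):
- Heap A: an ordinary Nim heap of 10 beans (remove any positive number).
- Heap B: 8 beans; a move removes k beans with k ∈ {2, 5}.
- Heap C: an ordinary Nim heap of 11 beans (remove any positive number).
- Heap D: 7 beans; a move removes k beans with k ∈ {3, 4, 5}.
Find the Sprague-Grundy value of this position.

3

Heap A is a plain Nim heap of size 10, so its Grundy value is 10.
For heap B, compute g(0), g(1), … with moves {2, 5}:
g(0) = mex{} = 0
g(1) = mex{} = 0
g(2) = mex{0} = 1
g(3) = mex{0} = 1
g(4) = mex{1} = 0
g(5) = mex{0,1} = 2
g(6) = mex{0} = 1
g(7) = mex{1,2} = 0
g(8) = mex{1} = 0
So g(8) = 0.
Heap C is a plain Nim heap of size 11, so its Grundy value is 11.
For heap D, compute g(0), g(1), … with moves {3, 4, 5}:
k:     0  1  2  3  4  5  6  7
g(k):  0  0  0  1  1  1  2  2
So g(7) = 2.
The value of a disjunctive sum is the nim-sum of the parts.
Combined value = 10 XOR 0 XOR 11 XOR 2 = 3.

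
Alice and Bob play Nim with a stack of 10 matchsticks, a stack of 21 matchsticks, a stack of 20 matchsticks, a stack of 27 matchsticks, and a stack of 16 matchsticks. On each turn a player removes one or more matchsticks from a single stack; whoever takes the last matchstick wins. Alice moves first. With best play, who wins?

Bob wins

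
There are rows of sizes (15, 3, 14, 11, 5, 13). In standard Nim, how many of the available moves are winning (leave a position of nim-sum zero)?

5

Write each in binary and XOR column by column:
  1111  (15)
  0011  (3)
  1110  (14)
  1011  (11)
  0101  (5)
  1101  (13)
  ----
  0001  (1)
The overall nim-sum is X = 1. A row of size p has a winning move iff p XOR X < p (reduce it to p XOR X).
  15: 15 XOR 1 = 14 < 15 — winning move (to 14).
  3: 3 XOR 1 = 2 < 3 — winning move (to 2).
  14: 14 XOR 1 = 15 ≥ 14 — no move.
  11: 11 XOR 1 = 10 < 11 — winning move (to 10).
  5: 5 XOR 1 = 4 < 5 — winning move (to 4).
  13: 13 XOR 1 = 12 < 13 — winning move (to 12).
That gives 5 winning moves.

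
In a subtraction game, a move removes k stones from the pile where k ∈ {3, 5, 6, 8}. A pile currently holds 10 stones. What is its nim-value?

3

Grundy values for subtraction set {3, 5, 6, 8}:
k:     0  1  2  3  4  5  6  7  8  9 10
g(k):  0  0  0  1  1  1  2  2  2  3  3
So g(10) = 3.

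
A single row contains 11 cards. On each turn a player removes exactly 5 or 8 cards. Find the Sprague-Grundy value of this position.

2

Build the Grundy sequence with g(k) = mex{g(k−s) : s ∈ {5, 8}, s ≤ k}:
k:     0  1  2  3  4  5  6  7  8  9 10 11
g(k):  0  0  0  0  0  1  1  1  1  1  2  2
So g(11) = 2.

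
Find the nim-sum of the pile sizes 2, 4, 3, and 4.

In binary:
  010  (2)
  100  (4)
  011  (3)
  100  (4)
  ---
  001  (1)

1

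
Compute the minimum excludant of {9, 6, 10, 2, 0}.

1

0 is in the set but 1 is not, so the mex is 1.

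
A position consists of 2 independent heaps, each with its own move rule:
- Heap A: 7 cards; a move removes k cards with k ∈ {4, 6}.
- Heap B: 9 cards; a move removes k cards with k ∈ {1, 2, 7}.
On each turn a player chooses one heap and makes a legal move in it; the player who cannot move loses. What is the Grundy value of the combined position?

For heap A, compute g(0), g(1), … with moves {4, 6}:
g(0) = mex{} = 0
g(1) = mex{} = 0
g(2) = mex{} = 0
g(3) = mex{} = 0
g(4) = mex{0} = 1
g(5) = mex{0} = 1
g(6) = mex{0} = 1
g(7) = mex{0} = 1
So g(7) = 1.
Build the Grundy sequence for heap B with g(k) = mex{g(k−s) : s ∈ {1, 2, 7}, s ≤ k}:
g(0) = mex{} = 0
g(1) = mex{0} = 1
g(2) = mex{0,1} = 2
g(3) = mex{1,2} = 0
g(4) = mex{0,2} = 1
g(5) = mex{0,1} = 2
g(6) = mex{1,2} = 0
g(7) = mex{0,2} = 1
g(8) = mex{0,1} = 2
g(9) = mex{1,2} = 0
So g(9) = 0.
The value of a disjunctive sum is the nim-sum of the parts.
Combined value = 1 ⊕ 0 = 1.

1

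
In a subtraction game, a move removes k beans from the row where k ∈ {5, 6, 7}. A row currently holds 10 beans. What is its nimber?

Compute g(0), g(1), … for moves {5, 6, 7}:
k:     0  1  2  3  4  5  6  7  8  9 10
g(k):  0  0  0  0  0  1  1  1  1  1  2
So g(10) = 2.

2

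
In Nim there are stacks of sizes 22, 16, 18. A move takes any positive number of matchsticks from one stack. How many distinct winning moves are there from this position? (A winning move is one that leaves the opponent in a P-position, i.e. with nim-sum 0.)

3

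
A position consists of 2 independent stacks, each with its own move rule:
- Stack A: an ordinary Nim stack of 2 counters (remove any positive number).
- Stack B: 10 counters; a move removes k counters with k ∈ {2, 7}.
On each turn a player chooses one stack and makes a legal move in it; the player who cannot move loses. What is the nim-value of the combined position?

2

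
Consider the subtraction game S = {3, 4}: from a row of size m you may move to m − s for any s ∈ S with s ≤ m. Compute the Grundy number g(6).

2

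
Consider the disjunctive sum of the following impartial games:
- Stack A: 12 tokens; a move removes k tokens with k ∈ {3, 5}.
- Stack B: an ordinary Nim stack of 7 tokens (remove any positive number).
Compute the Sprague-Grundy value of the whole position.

Build the Grundy sequence for stack A with g(k) = mex{g(k−s) : s ∈ {3, 5}, s ≤ k}:
k:     0  1  2  3  4  5  6  7  8  9 10 11 12
g(k):  0  0  0  1  1  1  2  2  0  0  0  1  1
So g(12) = 1.
Stack B is a plain Nim stack of size 7, so its Grundy value is 7.
By the Sprague-Grundy theorem, the Grundy value of a sum of independent games is the XOR of the component values.
Combined value = 1 XOR 7 = 6.

6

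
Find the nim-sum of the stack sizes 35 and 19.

Compute the nim-sum pairwise:
35 ⊕ 19 = 48

48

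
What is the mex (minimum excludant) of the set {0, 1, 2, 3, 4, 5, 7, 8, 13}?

6

The values 0, 1, 2, 3, 4, 5 are all present; 6 is the first non-negative integer missing from the set.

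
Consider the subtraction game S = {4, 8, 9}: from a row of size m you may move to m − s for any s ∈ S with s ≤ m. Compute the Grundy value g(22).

Grundy values for subtraction set {4, 8, 9}:
k:     0  1  2  3  4  5  6  7  8  9 10 11 12 13 14 15 16 17 18 19 20 21 22
g(k):  0  0  0  0  1  1  1  1  2  2  2  2  3  0  0  0  0  1  1  1  1  2  2
So g(22) = 2.

2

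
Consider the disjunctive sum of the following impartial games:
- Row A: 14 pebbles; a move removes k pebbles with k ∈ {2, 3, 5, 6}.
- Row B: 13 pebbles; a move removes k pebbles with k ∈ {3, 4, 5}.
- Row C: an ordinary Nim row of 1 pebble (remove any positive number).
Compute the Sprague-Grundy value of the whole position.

3

Grundy values for row A (subtraction set {2, 3, 5, 6}):
g(0) = mex{} = 0
g(1) = mex{} = 0
g(2) = mex{0} = 1
g(3) = mex{0} = 1
g(4) = mex{0,1} = 2
g(5) = mex{0,1} = 2
g(6) = mex{0,1,2} = 3
g(7) = mex{0,1,2} = 3
g(8) = mex{1,2,3} = 0
g(9) = mex{1,2,3} = 0
g(10) = mex{0,2,3} = 1
g(11) = mex{0,2,3} = 1
g(12) = mex{0,1,3} = 2
g(13) = mex{0,1,3} = 2
g(14) = mex{0,1,2} = 3
So g(14) = 3.
For row B, compute g(0), g(1), … with moves {3, 4, 5}:
k:     0  1  2  3  4  5  6  7  8  9 10 11 12 13
g(k):  0  0  0  1  1  1  2  2  0  0  0  1  1  1
So g(13) = 1.
Row C is a plain Nim row of size 1, so its Grundy value is 1.
By the Sprague-Grundy theorem, the Grundy value of a sum of independent games is the XOR of the component values.
Combined value = 3 XOR 1 XOR 1 = 3.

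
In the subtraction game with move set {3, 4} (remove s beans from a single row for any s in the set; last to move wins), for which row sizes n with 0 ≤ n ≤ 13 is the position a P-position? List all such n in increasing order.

0, 1, 2, 7, 8, 9

Compute g(0), g(1), … for moves {3, 4}:
k:     0  1  2  3  4  5  6  7  8  9 10 11 12 13
g(k):  0  0  0  1  1  1  2  0  0  0  1  1  1  2
The P-positions (g = 0) in 0..13 are 0, 1, 2, 7, 8, 9.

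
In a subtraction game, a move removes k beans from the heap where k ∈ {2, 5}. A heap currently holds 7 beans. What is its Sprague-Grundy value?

0

Grundy values for subtraction set {2, 5}:
g(0) = mex{} = 0
g(1) = mex{} = 0
g(2) = mex{0} = 1
g(3) = mex{0} = 1
g(4) = mex{1} = 0
g(5) = mex{0,1} = 2
g(6) = mex{0} = 1
g(7) = mex{1,2} = 0
So g(7) = 0.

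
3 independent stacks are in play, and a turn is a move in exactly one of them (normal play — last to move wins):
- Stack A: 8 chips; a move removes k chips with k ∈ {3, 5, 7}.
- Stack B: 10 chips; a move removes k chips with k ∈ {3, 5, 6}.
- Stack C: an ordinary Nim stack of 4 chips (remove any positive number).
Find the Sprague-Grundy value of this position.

6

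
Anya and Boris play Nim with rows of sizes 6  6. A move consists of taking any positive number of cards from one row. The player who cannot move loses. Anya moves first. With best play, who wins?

Boris wins

Nim-sum: 6 ^ 6 = 0.
The nim-sum is 0, so this is a P-position: the player to move is in a losing position under optimal play; Anya is about to move from it and so loses — Boris wins.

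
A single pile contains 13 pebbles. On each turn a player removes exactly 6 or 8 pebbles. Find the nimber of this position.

2

Build the Grundy sequence with g(k) = mex{g(k−s) : s ∈ {6, 8}, s ≤ k}:
g(0) = mex{} = 0
g(1) = mex{} = 0
g(2) = mex{} = 0
g(3) = mex{} = 0
g(4) = mex{} = 0
g(5) = mex{} = 0
g(6) = mex{0} = 1
g(7) = mex{0} = 1
g(8) = mex{0} = 1
g(9) = mex{0} = 1
g(10) = mex{0} = 1
g(11) = mex{0} = 1
g(12) = mex{0,1} = 2
g(13) = mex{0,1} = 2
So g(13) = 2.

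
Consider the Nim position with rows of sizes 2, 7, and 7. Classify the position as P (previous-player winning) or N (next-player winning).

In binary:
  010  (2)
  111  (7)
  111  (7)
  ---
  010  (2)
The nim-sum is 2 ≠ 0, so this is an N-position: the player to move can win.

N-position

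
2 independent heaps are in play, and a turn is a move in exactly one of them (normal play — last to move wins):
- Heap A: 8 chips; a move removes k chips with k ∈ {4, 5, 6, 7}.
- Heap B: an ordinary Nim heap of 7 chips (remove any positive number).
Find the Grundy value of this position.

5

Build the Grundy sequence for heap A with g(k) = mex{g(k−s) : s ∈ {4, 5, 6, 7}, s ≤ k}:
g(0) = mex{} = 0
g(1) = mex{} = 0
g(2) = mex{} = 0
g(3) = mex{} = 0
g(4) = mex{0} = 1
g(5) = mex{0} = 1
g(6) = mex{0} = 1
g(7) = mex{0} = 1
g(8) = mex{0,1} = 2
So g(8) = 2.
Heap B is a plain Nim heap of size 7, so its Grundy value is 7.
By the Sprague-Grundy theorem, the Grundy value of a sum of independent games is the XOR of the component values.
Combined value = 2 XOR 7 = 5.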